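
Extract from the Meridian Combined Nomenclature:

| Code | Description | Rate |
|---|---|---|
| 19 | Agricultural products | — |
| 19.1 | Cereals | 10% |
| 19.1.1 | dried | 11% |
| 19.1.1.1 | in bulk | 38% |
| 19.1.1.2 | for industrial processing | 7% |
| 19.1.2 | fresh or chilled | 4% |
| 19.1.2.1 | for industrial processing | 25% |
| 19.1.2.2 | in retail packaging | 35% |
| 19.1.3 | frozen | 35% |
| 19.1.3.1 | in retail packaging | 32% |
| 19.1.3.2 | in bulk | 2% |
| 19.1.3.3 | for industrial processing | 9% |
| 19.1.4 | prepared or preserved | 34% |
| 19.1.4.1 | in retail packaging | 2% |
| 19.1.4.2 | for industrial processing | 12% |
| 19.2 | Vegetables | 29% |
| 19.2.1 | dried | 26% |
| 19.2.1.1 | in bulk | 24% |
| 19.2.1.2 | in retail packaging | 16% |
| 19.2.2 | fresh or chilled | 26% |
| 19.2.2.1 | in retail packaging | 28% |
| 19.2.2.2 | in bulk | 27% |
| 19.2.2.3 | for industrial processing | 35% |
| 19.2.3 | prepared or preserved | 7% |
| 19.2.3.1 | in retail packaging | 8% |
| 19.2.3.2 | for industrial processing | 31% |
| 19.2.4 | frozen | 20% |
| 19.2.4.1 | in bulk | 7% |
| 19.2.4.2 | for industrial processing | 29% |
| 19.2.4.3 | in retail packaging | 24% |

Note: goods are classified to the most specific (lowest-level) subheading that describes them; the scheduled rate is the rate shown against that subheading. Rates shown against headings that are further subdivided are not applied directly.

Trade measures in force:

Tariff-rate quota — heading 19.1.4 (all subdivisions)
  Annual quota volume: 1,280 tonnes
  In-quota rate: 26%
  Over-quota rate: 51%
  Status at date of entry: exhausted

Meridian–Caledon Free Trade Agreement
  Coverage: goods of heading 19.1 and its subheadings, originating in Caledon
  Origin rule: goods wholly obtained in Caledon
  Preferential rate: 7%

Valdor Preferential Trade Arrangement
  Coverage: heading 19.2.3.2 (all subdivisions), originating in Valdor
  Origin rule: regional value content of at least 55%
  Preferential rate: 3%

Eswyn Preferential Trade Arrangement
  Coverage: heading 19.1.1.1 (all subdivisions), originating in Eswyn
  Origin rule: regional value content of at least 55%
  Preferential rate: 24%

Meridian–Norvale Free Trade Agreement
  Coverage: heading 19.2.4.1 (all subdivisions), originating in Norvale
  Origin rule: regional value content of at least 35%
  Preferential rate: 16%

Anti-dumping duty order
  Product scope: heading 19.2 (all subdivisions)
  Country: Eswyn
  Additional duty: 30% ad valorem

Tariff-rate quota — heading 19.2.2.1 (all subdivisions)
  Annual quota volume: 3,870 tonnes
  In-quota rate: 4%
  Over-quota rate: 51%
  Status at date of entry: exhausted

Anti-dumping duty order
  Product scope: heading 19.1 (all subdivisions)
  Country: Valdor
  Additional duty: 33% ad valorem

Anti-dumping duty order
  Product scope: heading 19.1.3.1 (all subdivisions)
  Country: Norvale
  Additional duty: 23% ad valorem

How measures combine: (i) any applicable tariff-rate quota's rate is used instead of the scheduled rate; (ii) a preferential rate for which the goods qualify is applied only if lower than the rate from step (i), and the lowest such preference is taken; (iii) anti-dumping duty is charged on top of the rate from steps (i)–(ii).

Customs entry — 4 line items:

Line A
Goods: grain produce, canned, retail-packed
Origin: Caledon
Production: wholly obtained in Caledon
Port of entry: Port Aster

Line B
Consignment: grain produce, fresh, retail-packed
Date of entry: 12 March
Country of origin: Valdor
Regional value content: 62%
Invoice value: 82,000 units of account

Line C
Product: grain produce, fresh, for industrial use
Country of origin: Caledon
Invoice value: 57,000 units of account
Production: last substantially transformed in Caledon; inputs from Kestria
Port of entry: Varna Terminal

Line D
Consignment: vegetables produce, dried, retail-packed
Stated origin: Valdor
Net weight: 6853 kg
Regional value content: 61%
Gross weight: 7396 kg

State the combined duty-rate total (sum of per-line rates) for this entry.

Line A: grain → 19.1; canned → 19.1.4; retail-packed → 19.1.4.1. Scheduled 2%. quota on 19.1.4 exhausted → over-quota 51%; Caledon agreement on 19.1: wholly obtained → 7% available; preferential 7%. → 7%.
Line B: grain → 19.1; fresh → 19.1.2; retail-packed → 19.1.2.2. Scheduled 35%. Valdor agreement on 19.2.3.2: 19.1.2.2 not covered; anti-dumping (Valdor, 19.1): +33%; total 35% + 33% = 68%. → 68%.
Line C: grain → 19.1; fresh → 19.1.2; for industrial use → 19.1.2.1. Scheduled 25%. Caledon agreement on 19.1: not wholly obtained. → 25%.
Line D: vegetables → 19.2; dried → 19.2.1; retail-packed → 19.2.1.2. Scheduled 16%. Valdor agreement on 19.2.3.2: 19.2.1.2 not covered. → 16%.
Sum: 7% + 68% + 25% + 16% = 116%.

116%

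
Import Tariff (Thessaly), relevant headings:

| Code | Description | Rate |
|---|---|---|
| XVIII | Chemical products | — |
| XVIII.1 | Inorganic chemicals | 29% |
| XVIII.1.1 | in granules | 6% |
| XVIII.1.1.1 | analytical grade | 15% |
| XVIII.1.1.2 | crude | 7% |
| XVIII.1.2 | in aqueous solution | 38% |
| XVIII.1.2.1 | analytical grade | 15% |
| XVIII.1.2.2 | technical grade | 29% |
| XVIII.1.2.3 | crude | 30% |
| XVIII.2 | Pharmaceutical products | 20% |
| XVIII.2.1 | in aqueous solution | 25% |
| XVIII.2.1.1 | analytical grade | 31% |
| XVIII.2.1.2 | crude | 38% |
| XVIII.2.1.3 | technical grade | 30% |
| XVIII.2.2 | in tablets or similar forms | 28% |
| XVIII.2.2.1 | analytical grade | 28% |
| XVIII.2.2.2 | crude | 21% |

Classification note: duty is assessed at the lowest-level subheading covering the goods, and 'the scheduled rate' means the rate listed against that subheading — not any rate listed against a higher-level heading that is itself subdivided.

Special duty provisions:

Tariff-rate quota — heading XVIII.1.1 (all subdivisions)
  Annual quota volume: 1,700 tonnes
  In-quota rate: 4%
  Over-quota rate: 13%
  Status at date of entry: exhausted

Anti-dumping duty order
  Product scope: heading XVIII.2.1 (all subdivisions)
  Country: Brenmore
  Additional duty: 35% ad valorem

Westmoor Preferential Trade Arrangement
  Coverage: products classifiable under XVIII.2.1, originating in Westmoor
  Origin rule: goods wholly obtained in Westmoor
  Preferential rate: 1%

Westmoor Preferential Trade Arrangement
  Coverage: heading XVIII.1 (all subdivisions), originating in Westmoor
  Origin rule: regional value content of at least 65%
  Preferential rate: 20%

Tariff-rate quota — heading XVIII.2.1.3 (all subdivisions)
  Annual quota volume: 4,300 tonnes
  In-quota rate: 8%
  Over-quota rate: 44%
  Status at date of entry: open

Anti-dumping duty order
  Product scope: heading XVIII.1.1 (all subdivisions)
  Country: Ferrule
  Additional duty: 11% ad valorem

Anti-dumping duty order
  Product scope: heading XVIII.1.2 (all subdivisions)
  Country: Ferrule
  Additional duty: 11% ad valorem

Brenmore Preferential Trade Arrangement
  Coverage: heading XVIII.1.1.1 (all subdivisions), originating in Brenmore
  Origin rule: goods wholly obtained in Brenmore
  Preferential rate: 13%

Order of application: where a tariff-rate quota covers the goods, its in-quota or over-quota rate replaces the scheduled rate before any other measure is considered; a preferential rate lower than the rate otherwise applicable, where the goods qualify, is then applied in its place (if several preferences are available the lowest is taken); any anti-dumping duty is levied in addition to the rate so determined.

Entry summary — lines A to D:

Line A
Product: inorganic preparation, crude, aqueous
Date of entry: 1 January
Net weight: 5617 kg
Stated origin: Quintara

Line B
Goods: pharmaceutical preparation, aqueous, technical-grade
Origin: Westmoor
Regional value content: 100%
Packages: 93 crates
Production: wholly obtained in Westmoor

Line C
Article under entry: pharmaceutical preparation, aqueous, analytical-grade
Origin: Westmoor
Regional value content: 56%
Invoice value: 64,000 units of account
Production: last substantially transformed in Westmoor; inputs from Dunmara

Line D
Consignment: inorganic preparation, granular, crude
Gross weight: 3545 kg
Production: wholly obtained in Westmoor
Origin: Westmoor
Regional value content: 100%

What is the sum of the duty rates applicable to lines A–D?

Line A: inorganic → XVIII.1; aqueous → XVIII.1.2; crude → XVIII.1.2.3. Scheduled 30%. No special measure applies. → 30%.
Line B: pharmaceutical → XVIII.2; aqueous → XVIII.2.1; technical-grade → XVIII.2.1.3. Scheduled 30%. quota on XVIII.2.1.3 open → in-quota 8%; Westmoor agreement on XVIII.2.1: wholly obtained → 1% available; Westmoor agreement on XVIII.1: XVIII.2.1.3 not covered; preferential 1%. → 1%.
Line C: pharmaceutical → XVIII.2; aqueous → XVIII.2.1; analytical-grade → XVIII.2.1.1. Scheduled 31%. Westmoor agreement on XVIII.2.1: not wholly obtained; Westmoor agreement on XVIII.1: XVIII.2.1.1 not covered. → 31%.
Line D: inorganic → XVIII.1; granular → XVIII.1.1; crude → XVIII.1.1.2. Scheduled 7%. quota on XVIII.1.1 exhausted → over-quota 13%; Westmoor agreement on XVIII.2.1: XVIII.1.1.2 not covered; Westmoor agreement on XVIII.1: RVC ≥ 65% → 20% available; preference 20% not lower than 13% → no reduction. → 13%.
Sum: 30% + 1% + 31% + 13% = 75%.

75%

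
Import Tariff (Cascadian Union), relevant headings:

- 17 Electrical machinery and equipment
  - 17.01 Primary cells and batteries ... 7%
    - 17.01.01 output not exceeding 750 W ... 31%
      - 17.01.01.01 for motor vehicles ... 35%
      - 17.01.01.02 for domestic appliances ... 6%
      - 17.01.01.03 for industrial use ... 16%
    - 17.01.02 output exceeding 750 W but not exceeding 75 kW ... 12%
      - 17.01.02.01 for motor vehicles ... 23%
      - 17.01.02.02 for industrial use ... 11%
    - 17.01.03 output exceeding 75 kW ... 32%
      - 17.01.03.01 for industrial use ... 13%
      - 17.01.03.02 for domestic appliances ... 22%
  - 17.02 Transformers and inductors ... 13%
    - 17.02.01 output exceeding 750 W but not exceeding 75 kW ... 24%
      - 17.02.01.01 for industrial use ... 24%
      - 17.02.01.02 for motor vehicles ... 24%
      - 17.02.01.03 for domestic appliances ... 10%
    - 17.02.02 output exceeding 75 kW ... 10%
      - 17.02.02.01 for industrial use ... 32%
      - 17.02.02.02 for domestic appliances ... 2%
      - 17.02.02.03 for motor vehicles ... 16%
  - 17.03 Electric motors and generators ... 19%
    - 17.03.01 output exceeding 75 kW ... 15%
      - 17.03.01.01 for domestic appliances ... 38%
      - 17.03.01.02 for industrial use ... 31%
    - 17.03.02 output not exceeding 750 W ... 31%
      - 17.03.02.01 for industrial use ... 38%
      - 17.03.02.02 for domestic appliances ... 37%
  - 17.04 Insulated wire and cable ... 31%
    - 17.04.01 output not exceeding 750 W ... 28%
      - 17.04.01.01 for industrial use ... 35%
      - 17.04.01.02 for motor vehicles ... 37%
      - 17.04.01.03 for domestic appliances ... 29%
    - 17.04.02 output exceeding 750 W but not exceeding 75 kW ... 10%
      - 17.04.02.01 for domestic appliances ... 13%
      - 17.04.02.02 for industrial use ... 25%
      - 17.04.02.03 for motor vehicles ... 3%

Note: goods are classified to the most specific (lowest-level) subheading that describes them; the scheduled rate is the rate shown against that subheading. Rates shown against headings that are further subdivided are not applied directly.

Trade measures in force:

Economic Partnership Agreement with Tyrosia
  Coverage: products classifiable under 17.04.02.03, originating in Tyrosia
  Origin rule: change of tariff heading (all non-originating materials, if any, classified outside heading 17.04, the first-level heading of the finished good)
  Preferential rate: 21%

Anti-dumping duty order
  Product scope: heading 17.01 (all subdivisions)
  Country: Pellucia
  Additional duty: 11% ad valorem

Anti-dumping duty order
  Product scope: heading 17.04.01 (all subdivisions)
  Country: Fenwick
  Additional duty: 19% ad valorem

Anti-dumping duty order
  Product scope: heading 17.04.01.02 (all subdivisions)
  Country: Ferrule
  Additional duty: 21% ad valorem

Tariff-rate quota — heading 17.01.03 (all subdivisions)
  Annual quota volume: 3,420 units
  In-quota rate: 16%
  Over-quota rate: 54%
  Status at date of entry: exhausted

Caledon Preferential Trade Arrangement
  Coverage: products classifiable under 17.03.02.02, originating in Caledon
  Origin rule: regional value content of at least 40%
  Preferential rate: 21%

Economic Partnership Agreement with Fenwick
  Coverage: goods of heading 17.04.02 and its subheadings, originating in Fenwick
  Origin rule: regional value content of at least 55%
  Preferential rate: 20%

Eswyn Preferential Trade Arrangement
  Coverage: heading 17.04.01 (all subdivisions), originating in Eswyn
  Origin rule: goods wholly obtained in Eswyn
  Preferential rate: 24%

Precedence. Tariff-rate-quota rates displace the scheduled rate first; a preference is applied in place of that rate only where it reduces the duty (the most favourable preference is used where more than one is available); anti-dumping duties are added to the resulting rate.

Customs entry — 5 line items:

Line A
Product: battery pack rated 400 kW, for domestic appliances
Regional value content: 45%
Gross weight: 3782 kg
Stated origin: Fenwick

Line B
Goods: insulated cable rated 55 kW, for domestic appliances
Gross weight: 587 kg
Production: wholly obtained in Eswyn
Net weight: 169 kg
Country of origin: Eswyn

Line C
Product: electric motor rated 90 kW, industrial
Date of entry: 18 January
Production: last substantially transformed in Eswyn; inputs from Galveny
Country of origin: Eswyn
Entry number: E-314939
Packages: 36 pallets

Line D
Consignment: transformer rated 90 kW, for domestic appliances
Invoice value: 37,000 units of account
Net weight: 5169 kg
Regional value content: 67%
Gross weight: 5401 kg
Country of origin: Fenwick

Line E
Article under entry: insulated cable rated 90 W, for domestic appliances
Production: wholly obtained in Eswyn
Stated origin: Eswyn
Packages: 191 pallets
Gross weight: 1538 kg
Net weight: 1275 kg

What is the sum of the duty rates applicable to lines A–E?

124%

Line A: battery pack → 17.01; rated 400 kW → 17.01.03; for domestic appliances → 17.01.03.02. Scheduled 22%. quota on 17.01.03 exhausted → over-quota 54%; Fenwick agreement on 17.04.02: 17.01.03.02 not covered. → 54%.
Line B: insulated cable → 17.04; rated 55 kW → 17.04.02; for domestic appliances → 17.04.02.01. Scheduled 13%. Eswyn agreement on 17.04.01: 17.04.02.01 not covered. → 13%.
Line C: electric motor → 17.03; rated 90 kW → 17.03.01; industrial → 17.03.01.02. Scheduled 31%. Eswyn agreement on 17.04.01: 17.03.01.02 not covered. → 31%.
Line D: transformer → 17.02; rated 90 kW → 17.02.02; for domestic appliances → 17.02.02.02. Scheduled 2%. Fenwick agreement on 17.04.02: 17.02.02.02 not covered. → 2%.
Line E: insulated cable → 17.04; rated 90 W → 17.04.01; for domestic appliances → 17.04.01.03. Scheduled 29%. Eswyn agreement on 17.04.01: wholly obtained → 24% available; preferential 24%. → 24%.
Sum: 54% + 13% + 31% + 2% + 24% = 124%.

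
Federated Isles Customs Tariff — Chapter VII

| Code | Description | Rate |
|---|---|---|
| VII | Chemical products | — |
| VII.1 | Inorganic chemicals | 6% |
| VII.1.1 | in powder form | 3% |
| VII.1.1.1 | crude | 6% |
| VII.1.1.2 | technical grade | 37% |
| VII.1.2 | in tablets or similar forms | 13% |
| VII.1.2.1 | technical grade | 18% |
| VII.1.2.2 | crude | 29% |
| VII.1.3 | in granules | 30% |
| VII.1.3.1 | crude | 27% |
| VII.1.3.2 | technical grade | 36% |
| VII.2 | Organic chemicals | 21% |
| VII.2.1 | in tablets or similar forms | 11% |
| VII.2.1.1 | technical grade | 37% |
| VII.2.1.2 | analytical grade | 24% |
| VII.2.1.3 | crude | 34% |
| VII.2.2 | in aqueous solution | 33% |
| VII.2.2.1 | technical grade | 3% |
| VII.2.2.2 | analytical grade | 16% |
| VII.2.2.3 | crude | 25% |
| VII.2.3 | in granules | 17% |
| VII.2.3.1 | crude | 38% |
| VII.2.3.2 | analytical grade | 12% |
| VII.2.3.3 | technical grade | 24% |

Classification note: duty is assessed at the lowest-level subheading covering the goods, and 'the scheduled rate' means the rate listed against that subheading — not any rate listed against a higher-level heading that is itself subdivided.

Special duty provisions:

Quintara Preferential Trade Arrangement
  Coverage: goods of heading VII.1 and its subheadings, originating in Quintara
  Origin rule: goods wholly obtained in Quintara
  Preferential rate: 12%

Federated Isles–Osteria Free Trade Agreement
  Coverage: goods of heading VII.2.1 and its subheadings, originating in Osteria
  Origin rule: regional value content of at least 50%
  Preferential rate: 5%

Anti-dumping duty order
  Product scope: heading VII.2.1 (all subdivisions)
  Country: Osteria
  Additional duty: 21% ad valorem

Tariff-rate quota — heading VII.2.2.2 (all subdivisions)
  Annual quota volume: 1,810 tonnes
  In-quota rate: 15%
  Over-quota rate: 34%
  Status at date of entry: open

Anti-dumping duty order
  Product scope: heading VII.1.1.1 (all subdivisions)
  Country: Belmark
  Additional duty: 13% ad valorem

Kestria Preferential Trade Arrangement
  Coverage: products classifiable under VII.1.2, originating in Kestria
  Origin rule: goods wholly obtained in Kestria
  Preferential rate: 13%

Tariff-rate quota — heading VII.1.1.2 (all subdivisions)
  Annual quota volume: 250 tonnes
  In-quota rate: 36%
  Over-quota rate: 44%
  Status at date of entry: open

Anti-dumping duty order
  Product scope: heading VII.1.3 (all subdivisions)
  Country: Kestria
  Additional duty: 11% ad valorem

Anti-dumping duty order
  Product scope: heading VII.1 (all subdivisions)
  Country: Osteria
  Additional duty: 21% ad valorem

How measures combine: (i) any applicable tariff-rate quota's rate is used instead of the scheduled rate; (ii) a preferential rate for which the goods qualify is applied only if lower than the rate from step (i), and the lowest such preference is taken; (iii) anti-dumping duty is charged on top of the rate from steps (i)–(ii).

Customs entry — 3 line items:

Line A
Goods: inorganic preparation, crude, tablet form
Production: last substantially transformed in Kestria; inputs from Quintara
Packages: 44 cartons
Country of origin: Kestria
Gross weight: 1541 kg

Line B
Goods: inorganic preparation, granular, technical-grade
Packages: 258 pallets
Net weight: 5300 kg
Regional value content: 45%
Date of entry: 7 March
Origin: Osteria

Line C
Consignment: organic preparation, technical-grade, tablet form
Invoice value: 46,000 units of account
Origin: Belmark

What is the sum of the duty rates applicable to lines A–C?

Line A: inorganic → VII.1; tablet form → VII.1.2; crude → VII.1.2.2. Scheduled 29%. Kestria agreement on VII.1.2: not wholly obtained. → 29%.
Line B: inorganic → VII.1; granular → VII.1.3; technical-grade → VII.1.3.2. Scheduled 36%. Osteria agreement on VII.2.1: VII.1.3.2 not covered; anti-dumping (Osteria, VII.1): +21%; total 36% + 21% = 57%. → 57%.
Line C: organic → VII.2; tablet form → VII.2.1; technical-grade → VII.2.1.1. Scheduled 37%. No special measure applies. → 37%.
Sum: 29% + 57% + 37% = 123%.

123%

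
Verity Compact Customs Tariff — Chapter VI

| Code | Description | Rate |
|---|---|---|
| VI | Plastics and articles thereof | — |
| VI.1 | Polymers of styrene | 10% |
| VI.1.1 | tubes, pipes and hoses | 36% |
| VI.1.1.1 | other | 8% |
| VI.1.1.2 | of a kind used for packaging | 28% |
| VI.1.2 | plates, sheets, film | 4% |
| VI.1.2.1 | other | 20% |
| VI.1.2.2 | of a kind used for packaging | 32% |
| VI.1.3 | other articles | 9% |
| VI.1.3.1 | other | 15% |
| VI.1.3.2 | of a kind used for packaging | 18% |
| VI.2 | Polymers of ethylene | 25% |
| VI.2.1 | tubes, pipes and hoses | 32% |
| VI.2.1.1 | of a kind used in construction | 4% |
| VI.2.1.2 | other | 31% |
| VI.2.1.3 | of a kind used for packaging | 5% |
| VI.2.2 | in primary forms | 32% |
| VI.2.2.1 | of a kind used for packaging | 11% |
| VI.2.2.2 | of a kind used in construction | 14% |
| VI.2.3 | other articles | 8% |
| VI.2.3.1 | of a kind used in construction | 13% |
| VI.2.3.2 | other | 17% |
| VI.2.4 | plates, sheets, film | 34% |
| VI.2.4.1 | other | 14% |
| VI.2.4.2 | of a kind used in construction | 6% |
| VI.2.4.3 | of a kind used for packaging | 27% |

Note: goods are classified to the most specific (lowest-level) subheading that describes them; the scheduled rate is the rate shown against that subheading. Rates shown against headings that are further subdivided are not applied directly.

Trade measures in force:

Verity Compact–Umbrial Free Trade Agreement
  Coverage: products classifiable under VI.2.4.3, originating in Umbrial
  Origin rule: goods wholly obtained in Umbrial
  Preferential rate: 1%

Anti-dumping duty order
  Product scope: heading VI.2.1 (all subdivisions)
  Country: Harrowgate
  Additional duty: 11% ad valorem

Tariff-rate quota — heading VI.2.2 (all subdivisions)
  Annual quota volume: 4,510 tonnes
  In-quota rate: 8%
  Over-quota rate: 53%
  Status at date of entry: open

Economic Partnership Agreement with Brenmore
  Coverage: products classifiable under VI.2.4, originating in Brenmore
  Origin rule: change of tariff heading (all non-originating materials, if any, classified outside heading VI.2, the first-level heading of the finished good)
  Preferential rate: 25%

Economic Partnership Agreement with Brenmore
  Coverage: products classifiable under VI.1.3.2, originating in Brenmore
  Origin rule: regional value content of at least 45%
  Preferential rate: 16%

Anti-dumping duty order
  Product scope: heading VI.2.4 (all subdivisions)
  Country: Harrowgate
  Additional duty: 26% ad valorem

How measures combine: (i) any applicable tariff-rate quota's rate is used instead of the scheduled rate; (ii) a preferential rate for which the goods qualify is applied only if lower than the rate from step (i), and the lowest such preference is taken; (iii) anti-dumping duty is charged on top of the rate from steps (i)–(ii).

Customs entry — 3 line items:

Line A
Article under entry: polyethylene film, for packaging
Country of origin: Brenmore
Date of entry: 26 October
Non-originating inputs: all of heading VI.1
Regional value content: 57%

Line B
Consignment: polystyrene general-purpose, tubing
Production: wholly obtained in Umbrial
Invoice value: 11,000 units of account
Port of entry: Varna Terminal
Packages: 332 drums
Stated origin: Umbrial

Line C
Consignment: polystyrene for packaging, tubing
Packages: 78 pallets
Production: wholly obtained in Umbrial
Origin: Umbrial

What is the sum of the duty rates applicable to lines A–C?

Line A: polyethylene → VI.2; film → VI.2.4; for packaging → VI.2.4.3. Scheduled 27%. Brenmore agreement on VI.2.4: CTH met → 25% available; Brenmore agreement on VI.1.3.2: VI.2.4.3 not covered; preferential 25%. → 25%.
Line B: polystyrene → VI.1; tubing → VI.1.1; general-purpose → VI.1.1.1. Scheduled 8%. Umbrial agreement on VI.2.4.3: VI.1.1.1 not covered. → 8%.
Line C: polystyrene → VI.1; tubing → VI.1.1; for packaging → VI.1.1.2. Scheduled 28%. Umbrial agreement on VI.2.4.3: VI.1.1.2 not covered. → 28%.
Sum: 25% + 8% + 28% = 61%.

61%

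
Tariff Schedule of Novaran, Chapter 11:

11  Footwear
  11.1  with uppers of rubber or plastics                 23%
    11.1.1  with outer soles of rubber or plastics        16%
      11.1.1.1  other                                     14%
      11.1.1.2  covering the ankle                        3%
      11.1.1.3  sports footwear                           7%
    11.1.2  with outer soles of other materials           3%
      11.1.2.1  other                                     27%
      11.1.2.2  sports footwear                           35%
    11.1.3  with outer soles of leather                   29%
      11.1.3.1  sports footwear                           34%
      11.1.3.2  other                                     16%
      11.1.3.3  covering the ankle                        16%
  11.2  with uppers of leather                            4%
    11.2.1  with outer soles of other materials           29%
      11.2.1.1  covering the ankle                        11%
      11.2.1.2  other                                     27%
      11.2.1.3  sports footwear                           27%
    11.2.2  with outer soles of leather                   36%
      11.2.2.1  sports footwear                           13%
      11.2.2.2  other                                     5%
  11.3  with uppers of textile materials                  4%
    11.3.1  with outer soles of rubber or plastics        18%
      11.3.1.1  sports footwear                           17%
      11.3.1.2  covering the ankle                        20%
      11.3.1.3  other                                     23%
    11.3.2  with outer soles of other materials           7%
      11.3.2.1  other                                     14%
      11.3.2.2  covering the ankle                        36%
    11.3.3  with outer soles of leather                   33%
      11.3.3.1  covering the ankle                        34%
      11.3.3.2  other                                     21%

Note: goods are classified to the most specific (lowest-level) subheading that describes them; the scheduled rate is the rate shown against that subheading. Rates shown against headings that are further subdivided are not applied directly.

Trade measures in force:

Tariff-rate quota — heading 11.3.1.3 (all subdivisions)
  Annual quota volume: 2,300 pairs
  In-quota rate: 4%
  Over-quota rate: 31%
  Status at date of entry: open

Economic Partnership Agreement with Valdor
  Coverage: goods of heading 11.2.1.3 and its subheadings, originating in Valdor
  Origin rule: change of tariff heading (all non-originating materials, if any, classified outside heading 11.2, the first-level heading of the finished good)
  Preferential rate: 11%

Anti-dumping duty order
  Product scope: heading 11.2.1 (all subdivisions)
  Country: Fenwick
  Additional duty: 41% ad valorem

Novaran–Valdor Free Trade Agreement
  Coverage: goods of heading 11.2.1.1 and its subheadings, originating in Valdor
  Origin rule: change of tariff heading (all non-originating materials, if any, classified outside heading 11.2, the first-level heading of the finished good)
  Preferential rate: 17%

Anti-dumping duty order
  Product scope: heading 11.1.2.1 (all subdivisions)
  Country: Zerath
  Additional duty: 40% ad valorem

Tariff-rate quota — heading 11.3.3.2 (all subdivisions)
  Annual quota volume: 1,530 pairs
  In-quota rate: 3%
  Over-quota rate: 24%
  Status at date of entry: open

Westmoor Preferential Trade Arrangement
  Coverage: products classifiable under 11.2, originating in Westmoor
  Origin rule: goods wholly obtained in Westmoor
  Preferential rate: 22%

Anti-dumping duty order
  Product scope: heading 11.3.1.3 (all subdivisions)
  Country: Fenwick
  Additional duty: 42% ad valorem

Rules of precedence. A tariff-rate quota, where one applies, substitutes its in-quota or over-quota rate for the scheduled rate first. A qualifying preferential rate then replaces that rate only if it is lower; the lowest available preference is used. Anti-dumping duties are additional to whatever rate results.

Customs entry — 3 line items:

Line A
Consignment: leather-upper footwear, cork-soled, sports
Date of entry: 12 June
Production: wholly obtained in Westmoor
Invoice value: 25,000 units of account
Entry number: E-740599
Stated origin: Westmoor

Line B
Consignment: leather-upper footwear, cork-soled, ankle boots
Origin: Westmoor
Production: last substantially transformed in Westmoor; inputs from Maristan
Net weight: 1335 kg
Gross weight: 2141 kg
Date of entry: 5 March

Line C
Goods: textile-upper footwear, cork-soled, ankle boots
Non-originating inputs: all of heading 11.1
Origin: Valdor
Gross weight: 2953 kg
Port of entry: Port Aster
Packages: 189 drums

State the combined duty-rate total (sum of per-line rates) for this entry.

69%

Line A: leather-upper → 11.2; cork-soled → 11.2.1; sports → 11.2.1.3. Scheduled 27%. Westmoor agreement on 11.2: wholly obtained → 22% available; preferential 22%. → 22%.
Line B: leather-upper → 11.2; cork-soled → 11.2.1; ankle boots → 11.2.1.1. Scheduled 11%. Westmoor agreement on 11.2: not wholly obtained. → 11%.
Line C: textile-upper → 11.3; cork-soled → 11.3.2; ankle boots → 11.3.2.2. Scheduled 36%. Valdor agreement on 11.2.1.3: 11.3.2.2 not covered; Valdor agreement on 11.2.1.1: 11.3.2.2 not covered. → 36%.
Sum: 22% + 11% + 36% = 69%.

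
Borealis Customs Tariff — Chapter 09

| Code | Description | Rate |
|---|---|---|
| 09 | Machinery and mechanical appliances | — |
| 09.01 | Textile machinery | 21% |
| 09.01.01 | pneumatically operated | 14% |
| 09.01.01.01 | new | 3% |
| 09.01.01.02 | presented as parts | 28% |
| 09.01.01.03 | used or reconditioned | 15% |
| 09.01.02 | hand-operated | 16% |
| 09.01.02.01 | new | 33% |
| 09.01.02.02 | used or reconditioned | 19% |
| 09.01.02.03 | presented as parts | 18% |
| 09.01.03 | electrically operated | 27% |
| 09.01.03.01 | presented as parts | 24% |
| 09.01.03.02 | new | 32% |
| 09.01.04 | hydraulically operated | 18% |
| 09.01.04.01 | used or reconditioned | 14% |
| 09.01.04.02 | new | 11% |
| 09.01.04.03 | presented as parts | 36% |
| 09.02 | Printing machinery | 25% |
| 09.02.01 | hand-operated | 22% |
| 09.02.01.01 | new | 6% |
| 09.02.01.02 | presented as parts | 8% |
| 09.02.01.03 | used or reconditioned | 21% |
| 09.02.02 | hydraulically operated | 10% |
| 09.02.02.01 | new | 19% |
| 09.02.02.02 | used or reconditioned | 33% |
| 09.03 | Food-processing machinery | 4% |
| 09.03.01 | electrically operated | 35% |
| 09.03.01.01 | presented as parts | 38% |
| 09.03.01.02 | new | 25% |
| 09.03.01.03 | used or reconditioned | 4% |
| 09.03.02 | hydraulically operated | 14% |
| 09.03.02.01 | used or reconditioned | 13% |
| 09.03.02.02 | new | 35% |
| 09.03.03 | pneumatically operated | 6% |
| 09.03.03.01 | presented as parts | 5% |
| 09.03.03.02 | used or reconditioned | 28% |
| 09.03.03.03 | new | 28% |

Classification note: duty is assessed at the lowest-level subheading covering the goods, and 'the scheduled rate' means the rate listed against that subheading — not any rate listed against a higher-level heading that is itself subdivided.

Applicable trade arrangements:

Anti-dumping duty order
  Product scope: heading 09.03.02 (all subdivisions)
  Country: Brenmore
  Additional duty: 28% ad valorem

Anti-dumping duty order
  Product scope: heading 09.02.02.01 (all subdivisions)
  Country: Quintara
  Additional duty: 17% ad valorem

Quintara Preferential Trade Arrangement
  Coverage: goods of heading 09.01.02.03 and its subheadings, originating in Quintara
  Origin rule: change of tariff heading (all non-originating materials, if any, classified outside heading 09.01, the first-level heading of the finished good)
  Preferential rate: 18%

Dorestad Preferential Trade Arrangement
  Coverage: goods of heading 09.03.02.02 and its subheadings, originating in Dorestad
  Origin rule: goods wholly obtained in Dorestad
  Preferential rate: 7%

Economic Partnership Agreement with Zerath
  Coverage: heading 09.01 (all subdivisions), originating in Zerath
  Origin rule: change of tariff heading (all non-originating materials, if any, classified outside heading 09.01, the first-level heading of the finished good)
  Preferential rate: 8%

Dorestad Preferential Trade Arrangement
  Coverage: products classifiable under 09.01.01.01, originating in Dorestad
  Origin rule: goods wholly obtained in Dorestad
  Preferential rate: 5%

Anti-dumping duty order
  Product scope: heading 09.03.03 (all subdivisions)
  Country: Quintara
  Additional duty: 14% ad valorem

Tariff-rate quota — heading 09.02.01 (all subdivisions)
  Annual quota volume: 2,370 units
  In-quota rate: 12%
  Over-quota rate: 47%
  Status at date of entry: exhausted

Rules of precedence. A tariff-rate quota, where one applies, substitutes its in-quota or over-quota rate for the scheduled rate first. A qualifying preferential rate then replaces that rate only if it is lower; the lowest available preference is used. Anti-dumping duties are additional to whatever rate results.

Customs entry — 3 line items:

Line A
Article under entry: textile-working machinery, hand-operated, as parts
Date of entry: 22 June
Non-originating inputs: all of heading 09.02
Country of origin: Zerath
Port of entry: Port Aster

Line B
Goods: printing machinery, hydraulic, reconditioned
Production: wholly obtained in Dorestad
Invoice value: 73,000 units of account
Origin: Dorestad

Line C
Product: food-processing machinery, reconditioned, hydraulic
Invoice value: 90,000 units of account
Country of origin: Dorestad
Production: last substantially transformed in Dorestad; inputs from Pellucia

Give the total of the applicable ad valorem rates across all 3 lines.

54%

Line A: textile-working → 09.01; hand-operated → 09.01.02; as parts → 09.01.02.03. Scheduled 18%. Zerath agreement on 09.01: CTH met → 8% available; preferential 8%. → 8%.
Line B: printing → 09.02; hydraulic → 09.02.02; reconditioned → 09.02.02.02. Scheduled 33%. Dorestad agreement on 09.03.02.02: 09.02.02.02 not covered; Dorestad agreement on 09.01.01.01: 09.02.02.02 not covered. → 33%.
Line C: food-processing → 09.03; hydraulic → 09.03.02; reconditioned → 09.03.02.01. Scheduled 13%. Dorestad agreement on 09.03.02.02: 09.03.02.01 not covered; Dorestad agreement on 09.01.01.01: 09.03.02.01 not covered. → 13%.
Sum: 8% + 33% + 13% = 54%.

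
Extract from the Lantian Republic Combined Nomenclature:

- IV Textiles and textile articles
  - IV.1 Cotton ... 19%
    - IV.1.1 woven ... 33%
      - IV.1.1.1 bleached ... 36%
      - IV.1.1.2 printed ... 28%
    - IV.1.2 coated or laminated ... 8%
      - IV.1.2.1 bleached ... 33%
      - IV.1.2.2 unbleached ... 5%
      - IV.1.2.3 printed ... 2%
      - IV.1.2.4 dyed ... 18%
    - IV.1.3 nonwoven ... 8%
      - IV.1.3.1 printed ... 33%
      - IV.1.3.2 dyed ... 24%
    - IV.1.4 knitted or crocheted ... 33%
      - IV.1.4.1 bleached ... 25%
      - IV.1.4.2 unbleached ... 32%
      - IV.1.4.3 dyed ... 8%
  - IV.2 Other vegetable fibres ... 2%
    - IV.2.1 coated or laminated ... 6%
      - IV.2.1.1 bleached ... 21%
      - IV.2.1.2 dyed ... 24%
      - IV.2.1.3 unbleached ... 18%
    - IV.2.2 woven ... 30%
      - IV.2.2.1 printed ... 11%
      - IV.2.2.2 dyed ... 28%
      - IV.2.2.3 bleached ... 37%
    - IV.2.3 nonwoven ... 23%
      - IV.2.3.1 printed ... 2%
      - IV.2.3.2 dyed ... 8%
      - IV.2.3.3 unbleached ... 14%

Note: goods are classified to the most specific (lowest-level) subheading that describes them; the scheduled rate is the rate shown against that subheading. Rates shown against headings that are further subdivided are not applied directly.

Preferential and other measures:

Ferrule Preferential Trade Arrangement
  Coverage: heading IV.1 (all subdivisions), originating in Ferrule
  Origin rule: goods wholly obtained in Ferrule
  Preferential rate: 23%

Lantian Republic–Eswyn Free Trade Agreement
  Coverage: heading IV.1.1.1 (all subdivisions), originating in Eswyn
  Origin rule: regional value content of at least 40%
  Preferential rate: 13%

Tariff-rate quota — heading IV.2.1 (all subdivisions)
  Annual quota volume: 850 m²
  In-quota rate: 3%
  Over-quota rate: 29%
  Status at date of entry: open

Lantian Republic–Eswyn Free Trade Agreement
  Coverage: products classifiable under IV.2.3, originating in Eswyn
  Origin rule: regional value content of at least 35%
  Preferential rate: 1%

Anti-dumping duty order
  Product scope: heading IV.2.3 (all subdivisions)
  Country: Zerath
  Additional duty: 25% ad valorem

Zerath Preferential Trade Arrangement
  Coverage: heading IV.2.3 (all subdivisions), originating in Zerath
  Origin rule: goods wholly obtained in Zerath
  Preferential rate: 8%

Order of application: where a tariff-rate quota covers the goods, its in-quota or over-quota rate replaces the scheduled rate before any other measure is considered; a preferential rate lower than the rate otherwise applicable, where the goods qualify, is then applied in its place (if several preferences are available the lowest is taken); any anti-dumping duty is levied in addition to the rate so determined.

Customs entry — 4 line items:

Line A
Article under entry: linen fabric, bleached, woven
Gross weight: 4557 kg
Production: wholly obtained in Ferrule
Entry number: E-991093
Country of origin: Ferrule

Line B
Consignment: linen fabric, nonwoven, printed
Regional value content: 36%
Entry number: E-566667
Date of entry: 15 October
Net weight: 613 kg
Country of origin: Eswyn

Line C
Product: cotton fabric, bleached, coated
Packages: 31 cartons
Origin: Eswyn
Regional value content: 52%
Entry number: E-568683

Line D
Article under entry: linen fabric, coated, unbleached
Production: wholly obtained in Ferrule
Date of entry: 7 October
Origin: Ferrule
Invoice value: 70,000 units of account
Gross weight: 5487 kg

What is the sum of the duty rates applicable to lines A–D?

74%

Line A: linen → IV.2; woven → IV.2.2; bleached → IV.2.2.3. Scheduled 37%. Ferrule agreement on IV.1: IV.2.2.3 not covered. → 37%.
Line B: linen → IV.2; nonwoven → IV.2.3; printed → IV.2.3.1. Scheduled 2%. Eswyn agreement on IV.1.1.1: IV.2.3.1 not covered; Eswyn agreement on IV.2.3: RVC ≥ 35% → 1% available; preferential 1%. → 1%.
Line C: cotton → IV.1; coated → IV.1.2; bleached → IV.1.2.1. Scheduled 33%. Eswyn agreement on IV.1.1.1: IV.1.2.1 not covered; Eswyn agreement on IV.2.3: IV.1.2.1 not covered. → 33%.
Line D: linen → IV.2; coated → IV.2.1; unbleached → IV.2.1.3. Scheduled 18%. quota on IV.2.1 open → in-quota 3%; Ferrule agreement on IV.1: IV.2.1.3 not covered. → 3%.
Sum: 37% + 1% + 33% + 3% = 74%.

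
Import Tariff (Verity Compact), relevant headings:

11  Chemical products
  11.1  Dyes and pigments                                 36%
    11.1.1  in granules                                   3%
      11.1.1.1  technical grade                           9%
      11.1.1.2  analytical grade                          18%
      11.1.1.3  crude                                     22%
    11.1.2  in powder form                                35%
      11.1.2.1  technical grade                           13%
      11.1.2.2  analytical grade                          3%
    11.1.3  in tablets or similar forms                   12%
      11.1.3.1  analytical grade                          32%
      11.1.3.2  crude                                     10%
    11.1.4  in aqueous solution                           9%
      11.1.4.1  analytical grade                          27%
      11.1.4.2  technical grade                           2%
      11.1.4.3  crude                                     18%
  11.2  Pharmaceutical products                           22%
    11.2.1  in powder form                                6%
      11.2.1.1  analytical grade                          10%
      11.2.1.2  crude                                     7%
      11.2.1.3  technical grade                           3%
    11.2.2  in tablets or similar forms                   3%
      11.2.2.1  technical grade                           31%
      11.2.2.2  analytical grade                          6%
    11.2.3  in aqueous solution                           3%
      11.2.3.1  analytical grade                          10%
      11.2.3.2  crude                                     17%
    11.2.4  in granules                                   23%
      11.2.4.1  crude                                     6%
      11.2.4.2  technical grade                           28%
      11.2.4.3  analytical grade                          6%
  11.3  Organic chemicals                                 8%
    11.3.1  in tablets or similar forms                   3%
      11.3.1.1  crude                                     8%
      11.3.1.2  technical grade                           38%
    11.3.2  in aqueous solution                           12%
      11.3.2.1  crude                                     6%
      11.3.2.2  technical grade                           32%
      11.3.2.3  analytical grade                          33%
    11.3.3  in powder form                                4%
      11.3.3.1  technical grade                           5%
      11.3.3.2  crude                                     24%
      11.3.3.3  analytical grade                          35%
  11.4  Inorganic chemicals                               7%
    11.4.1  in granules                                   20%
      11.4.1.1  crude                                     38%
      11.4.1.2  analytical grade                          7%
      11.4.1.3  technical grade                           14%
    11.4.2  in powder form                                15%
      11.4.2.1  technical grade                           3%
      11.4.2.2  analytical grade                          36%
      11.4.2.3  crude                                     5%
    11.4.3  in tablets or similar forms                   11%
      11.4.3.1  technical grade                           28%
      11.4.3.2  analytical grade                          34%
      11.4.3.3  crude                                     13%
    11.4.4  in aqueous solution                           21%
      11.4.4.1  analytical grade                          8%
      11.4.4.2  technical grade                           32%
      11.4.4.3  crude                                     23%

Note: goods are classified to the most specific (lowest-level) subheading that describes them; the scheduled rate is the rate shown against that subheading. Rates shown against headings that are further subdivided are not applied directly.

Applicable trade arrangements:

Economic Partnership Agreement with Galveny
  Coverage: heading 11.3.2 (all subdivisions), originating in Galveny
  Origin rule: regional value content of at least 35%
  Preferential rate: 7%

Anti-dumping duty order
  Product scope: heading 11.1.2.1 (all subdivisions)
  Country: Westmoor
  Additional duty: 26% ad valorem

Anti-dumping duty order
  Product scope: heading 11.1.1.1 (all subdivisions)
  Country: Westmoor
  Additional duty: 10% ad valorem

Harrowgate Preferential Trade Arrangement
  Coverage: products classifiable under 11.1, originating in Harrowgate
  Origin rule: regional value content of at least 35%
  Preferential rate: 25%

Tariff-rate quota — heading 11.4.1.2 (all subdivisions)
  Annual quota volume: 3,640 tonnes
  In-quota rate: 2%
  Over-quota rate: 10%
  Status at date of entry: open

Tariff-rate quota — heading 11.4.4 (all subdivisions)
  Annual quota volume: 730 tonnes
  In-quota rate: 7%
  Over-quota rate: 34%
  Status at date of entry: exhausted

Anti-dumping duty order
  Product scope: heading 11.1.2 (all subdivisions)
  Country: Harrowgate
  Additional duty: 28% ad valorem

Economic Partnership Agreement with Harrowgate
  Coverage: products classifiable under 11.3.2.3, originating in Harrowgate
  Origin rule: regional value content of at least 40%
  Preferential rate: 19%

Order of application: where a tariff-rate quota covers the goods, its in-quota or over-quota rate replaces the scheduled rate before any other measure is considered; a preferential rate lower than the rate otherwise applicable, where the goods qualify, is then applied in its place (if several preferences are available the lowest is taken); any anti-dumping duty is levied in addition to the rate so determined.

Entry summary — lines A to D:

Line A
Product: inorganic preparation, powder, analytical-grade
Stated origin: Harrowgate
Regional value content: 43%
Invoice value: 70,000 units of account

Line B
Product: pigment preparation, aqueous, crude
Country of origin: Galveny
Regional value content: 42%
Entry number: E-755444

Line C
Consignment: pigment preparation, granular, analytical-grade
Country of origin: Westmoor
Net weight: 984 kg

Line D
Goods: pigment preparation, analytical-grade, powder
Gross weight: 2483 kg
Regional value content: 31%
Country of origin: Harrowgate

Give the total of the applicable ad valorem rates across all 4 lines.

Line A: inorganic → 11.4; powder → 11.4.2; analytical-grade → 11.4.2.2. Scheduled 36%. Harrowgate agreement on 11.1: 11.4.2.2 not covered; Harrowgate agreement on 11.3.2.3: 11.4.2.2 not covered. → 36%.
Line B: pigment → 11.1; aqueous → 11.1.4; crude → 11.1.4.3. Scheduled 18%. Galveny agreement on 11.3.2: 11.1.4.3 not covered. → 18%.
Line C: pigment → 11.1; granular → 11.1.1; analytical-grade → 11.1.1.2. Scheduled 18%. No special measure applies. → 18%.
Line D: pigment → 11.1; powder → 11.1.2; analytical-grade → 11.1.2.2. Scheduled 3%. Harrowgate agreement on 11.1: RVC < 35%; Harrowgate agreement on 11.3.2.3: 11.1.2.2 not covered; anti-dumping (Harrowgate, 11.1.2): +28%; total 3% + 28% = 31%. → 31%.
Sum: 36% + 18% + 18% + 31% = 103%.

103%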